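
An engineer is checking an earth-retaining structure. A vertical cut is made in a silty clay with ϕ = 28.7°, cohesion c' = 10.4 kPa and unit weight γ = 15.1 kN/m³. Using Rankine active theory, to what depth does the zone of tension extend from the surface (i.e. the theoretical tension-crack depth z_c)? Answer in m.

2.32 m

K_a = tan²(45° − 28.7°/2) = 0.3511; √K_a = 0.5926.
The active pressure is zero where K_a γ z = 2c√K_a, so z_c = 2c/(γ√K_a) = 2×10.4/(15.1×0.5926) = 2.325 m.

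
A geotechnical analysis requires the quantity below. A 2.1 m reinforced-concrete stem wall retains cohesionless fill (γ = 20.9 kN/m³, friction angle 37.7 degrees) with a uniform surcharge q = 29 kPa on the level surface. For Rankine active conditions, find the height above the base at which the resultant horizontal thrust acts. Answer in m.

K_a = 0.2411.
Triangular part P₁ = ½K_aγH² = 11.11 at H/3 = 0.7000 m; rectangular part P₂ = K_a q H = 14.68 at H/2 = 1.050 m.
ȳ = (P₁·0.7000 + P₂·1.050)/(P₁+P₂) = 0.8992 m.

0.899 m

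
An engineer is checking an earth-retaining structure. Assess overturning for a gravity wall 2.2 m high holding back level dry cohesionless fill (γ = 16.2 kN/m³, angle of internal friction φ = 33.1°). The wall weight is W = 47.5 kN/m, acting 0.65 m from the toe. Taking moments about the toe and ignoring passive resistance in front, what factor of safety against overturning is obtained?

K_a = tan²(45° − 33.1°/2) = 0.2936.
P_a = ½K_aγH² = 0.5×0.2936×16.2×2.2² = 11.51 kN/m, acting at H/3 = 0.7333 m above the base.
Overturning moment M_o = P_a × H/3 = 11.51 × 0.7333 = 8.440.
Resisting moment M_r = W × 0.65 = 47.5 × 0.65 = 30.88.
FS_overturning = M_r/M_o = 30.88/8.440 = 3.658.

3.66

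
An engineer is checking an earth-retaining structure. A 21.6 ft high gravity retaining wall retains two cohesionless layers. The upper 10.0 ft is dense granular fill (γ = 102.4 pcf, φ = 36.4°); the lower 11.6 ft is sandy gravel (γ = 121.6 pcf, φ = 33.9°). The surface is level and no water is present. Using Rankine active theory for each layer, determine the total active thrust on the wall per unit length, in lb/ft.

7000 lb/ft

K_a1 = tan²(45°−36.4°/2) = 0.2552; K_a2 = tan²(45°−33.9°/2) = 0.2839.
Layer 1: σ at base = K_a1 γ₁ h₁ = 261.3 psf; P₁ = ½×261.3×10.0 = 1306.
Layer 2: σ_v at top = γ₁h₁ = 1024; σ_h top = K_a2×1024 = 290.7; σ_h base = K_a2×(1024+121.6×11.6) = 691.2.
P₂ = ½(290.7+691.2)×11.6 = 5695. Total P_a = 1306+5695 = 7002 lb/ft.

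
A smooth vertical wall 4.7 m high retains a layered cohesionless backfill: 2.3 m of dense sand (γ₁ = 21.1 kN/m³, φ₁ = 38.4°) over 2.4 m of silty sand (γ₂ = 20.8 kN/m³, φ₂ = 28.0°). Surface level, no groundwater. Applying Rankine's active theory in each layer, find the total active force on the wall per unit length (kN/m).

76.7 kN/m

K_a1 = tan²(45°−38.4°/2) = 0.2337; K_a2 = tan²(45°−28.0°/2) = 0.3610.
Layer 1: σ at base = K_a1 γ₁ h₁ = 11.34 kPa; P₁ = ½×11.34×2.3 = 13.04.
Layer 2: σ_v at top = γ₁h₁ = 48.53; σ_h top = K_a2×48.53 = 17.52; σ_h base = K_a2×(48.53+20.8×2.4) = 35.54.
P₂ = ½(17.52+35.54)×2.4 = 63.68. Total P_a = 13.04+63.68 = 76.72 kN/m.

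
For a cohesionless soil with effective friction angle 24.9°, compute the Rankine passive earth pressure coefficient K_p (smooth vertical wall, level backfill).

K_p = (1 + sin φ)/(1 − sin φ) = tan²(45° + 24.9°/2) = 2.454.

2.45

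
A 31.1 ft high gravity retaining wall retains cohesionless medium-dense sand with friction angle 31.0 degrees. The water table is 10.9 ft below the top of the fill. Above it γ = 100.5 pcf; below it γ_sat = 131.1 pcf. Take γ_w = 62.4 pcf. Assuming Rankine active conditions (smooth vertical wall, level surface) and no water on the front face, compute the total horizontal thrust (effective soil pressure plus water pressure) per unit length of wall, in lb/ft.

K_a = tan²(45° − φ/2) = 0.3201.
γ' = 131.1 − 62.4 = 68.70 pcf. Depth below WT = 20.2 ft.
σ'_h at WT = K_a γ d_w = 350.7 psf; at base = 350.7 + K_a γ' × 20.2 = 794.9 psf.
P₁ (0–10.9 ft) = ½×350.7×10.9 = 1911. P₂ (10.9–31.1 ft) = ½(350.7+794.9)×20.2 = 11570.
P_w = ½ γ_w h₂² = 0.5×62.4×20.2² = 12730. Total = 1911+11570+12730 = 26210 lb/ft.

26200 lb/ft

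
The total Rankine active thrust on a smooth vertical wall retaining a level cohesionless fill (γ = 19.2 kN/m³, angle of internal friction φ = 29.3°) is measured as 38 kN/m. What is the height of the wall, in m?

K_a = 0.3428. P_a = ½ K_a γ H² ⇒ H = √(2P_a/(K_a γ)).
H = √(2×38/(0.3428×19.2)) = 3.398 m.

3.40 m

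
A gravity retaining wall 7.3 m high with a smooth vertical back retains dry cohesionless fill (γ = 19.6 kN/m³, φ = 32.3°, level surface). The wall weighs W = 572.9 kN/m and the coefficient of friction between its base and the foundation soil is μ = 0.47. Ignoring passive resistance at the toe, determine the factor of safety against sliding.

1.70

K_a = tan²(45° − 32.3°/2) = 0.3035.
P_a = ½K_aγH² = 0.5×0.3035×19.6×7.3² = 158.5 kN/m, acting at H/3 = 2.433 m above the base.
FS_sliding = μW / P_a = 0.47×572.9 / 158.5 = 1.699.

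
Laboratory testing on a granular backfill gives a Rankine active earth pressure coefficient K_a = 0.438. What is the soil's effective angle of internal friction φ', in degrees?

K_a = tan²(45° − φ/2) ⇒ 45° − φ/2 = arctan(√0.438) = 33.50°.
φ = 2(45° − 33.50°) = 23.01°.

23.0°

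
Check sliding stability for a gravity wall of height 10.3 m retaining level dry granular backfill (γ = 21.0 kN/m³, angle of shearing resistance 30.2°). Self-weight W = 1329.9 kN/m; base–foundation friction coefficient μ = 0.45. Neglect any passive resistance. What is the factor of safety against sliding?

1.62

K_a = tan²(45° − 30.2°/2) = 0.3307.
P_a = ½K_aγH² = 0.5×0.3307×21.0×10.3² = 368.3 kN/m, acting at H/3 = 3.433 m above the base.
FS_sliding = μW / P_a = 0.45×1329.9 / 368.3 = 1.625.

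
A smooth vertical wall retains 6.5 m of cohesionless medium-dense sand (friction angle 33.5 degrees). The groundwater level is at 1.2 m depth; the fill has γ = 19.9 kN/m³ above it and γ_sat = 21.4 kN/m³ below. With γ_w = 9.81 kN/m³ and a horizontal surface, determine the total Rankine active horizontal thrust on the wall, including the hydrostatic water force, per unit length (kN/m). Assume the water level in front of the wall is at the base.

225 kN/m

K_a = tan²(45° − φ/2) = 0.2887.
γ' = 21.4 − 9.81 = 11.59 kN/m³. Depth below WT = 5.3 m.
σ'_h at WT = K_a γ d_w = 6.894 kPa; at base = 6.894 + K_a γ' × 5.3 = 24.63 kPa.
P₁ (0–1.2 m) = ½×6.894×1.2 = 4.137. P₂ (1.2–6.5 m) = ½(6.894+24.63)×5.3 = 83.54.
P_w = ½ γ_w h₂² = 0.5×9.81×5.3² = 137.8. Total = 4.137+83.54+137.8 = 225.5 kN/m.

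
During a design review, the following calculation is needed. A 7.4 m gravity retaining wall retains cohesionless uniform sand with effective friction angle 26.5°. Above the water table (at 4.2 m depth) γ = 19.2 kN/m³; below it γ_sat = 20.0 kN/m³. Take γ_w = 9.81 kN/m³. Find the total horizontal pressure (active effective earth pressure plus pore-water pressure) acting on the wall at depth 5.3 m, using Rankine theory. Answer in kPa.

K_a = (1 − sin φ)/(1 + sin φ) = 0.3829.
γ' = 20.0 − 9.81 = 10.19 kN/m³.
Effective vertical stress at 5.3 m: σ'_v = 19.2×4.2 + 10.19×1.10 = 91.85 kPa.
σ'_h = K_a σ'_v = 0.3829 × 91.85 = 35.17 kPa; u = γ_w × 1.10 = 10.79 kPa.
Total σ_h = 35.17 + 10.79 = 45.96 kPa.

46.0 kPa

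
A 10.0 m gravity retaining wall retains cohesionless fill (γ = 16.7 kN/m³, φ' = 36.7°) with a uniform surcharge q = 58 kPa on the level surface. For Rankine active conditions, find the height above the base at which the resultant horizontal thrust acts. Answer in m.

K_a = 0.2519.
Triangular part P₁ = ½K_aγH² = 210.3 at H/3 = 3.333 m; rectangular part P₂ = K_a q H = 146.1 at H/2 = 5.000 m.
ȳ = (P₁·3.333 + P₂·5.000)/(P₁+P₂) = 4.016 m.

4.02 m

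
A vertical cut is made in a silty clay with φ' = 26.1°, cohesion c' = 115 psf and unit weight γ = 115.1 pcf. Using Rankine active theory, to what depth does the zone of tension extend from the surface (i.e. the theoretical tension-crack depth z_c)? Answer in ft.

K_a = tan²(45° − 26.1°/2) = 0.3889; √K_a = 0.6237.
The active pressure is zero where K_a γ z = 2c√K_a, so z_c = 2c/(γ√K_a) = 2×115/(115.1×0.6237) = 3.204 ft.

3.20 ft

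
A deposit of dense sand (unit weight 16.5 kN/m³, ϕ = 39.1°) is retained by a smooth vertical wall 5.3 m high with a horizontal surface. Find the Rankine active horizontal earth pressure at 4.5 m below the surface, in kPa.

K_a = (1 − sin φ)/(1 + sin φ) = 0.2265.
σ_h = K_a γ z = 0.2265 × 16.5 × 4.5 = 16.82 kPa.

16.8 kPa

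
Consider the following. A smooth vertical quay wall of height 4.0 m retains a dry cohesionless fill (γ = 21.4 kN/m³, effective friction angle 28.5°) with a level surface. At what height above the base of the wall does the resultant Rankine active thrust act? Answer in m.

1.33 m

K_a = 0.3540.
The pressure distribution is triangular, so the resultant acts at H/3 above the base = 4.0/3 = 1.333 m.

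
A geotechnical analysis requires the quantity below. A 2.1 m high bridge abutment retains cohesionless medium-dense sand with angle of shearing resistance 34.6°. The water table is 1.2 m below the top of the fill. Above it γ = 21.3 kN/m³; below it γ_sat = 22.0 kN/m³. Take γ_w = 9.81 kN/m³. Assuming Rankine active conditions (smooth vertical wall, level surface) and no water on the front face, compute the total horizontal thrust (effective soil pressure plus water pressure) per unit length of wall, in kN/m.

15.9 kN/m

K_a = tan²(45° − φ/2) = 0.2756.
γ' = 22.0 − 9.81 = 12.19 kN/m³. Depth below WT = 0.9 m.
σ'_h at WT = K_a γ d_w = 7.045 kPa; at base = 7.045 + K_a γ' × 0.9 = 10.07 kPa.
P₁ (0–1.2 m) = ½×7.045×1.2 = 4.227. P₂ (1.2–2.1 m) = ½(7.045+10.07)×0.9 = 7.702.
P_w = ½ γ_w h₂² = 0.5×9.81×0.9² = 3.973. Total = 4.227+7.702+3.973 = 15.90 kN/m.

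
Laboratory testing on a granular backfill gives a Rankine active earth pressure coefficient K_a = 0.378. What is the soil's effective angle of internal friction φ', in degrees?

26.8°

K_a = tan²(45° − φ/2) ⇒ 45° − φ/2 = arctan(√0.378) = 31.58°.
φ = 2(45° − 31.58°) = 26.83°.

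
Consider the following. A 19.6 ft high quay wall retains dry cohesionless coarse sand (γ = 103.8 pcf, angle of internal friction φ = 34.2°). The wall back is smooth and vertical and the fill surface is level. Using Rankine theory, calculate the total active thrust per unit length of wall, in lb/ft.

K_a = tan²(45° − φ/2) = 0.2803.
P_a = ½ K_a γ H² = 0.5 × 0.2803 × 103.8 × 19.6² = 5589 lb/ft.

5590 lb/ft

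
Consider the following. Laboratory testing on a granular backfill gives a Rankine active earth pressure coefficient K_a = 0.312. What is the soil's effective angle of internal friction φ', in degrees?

K_a = tan²(45° − φ/2) ⇒ 45° − φ/2 = arctan(√0.312) = 29.19°.
φ = 2(45° − 29.19°) = 31.63°.

31.6°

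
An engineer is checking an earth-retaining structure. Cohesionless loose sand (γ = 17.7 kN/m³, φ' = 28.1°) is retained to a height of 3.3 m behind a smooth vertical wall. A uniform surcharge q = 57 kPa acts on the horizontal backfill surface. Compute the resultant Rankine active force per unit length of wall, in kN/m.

K_a = tan²(45° − φ/2) = 0.3596.
Soil triangle: ½ K_a γ H² = 0.5×0.3596×17.7×3.3² = 34.66 kN/m.
Surcharge rectangle: K_a q H = 0.3596×57×3.3 = 67.64 kN/m.
Total = 34.66 + 67.64 = 102.3 kN/m.

102 kN/m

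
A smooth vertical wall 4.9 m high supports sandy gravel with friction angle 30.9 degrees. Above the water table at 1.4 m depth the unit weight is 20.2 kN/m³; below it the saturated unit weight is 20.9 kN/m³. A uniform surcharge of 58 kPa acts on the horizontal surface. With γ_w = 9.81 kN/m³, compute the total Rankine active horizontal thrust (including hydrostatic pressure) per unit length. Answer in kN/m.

211 kN/m

K_a = tan²(45° − φ/2) = 0.3214.
γ' = 20.9 − 9.81 = 11.09 kN/m³. h₂ = H − d_w = 3.5 m.
σ'_h: at surface K_a·q = 18.64; at WT K_a(q+γd_w) = 27.73; at base K_a(q+γd_w+γ'h₂) = 40.21 kPa.
P₁ = ½(18.64+27.73)×1.4 = 32.46; P₂ = ½(27.73+40.21)×3.5 = 118.9; P_w = ½γ_w h₂² = 60.09.
Total = 32.46+118.9+60.09 = 211.4 kN/m.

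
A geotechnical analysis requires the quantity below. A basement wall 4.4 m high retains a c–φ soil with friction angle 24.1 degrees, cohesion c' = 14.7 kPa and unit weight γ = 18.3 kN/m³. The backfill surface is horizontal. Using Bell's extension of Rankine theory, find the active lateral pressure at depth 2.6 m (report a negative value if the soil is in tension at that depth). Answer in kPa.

0.933 kPa

K_a = (1 − sin φ)/(1 + sin φ) = 0.4201.
σ_a = K_a γ z − 2c√K_a = 0.4201×18.3×2.6 − 2×14.7×0.6482 = 0.9332 kPa.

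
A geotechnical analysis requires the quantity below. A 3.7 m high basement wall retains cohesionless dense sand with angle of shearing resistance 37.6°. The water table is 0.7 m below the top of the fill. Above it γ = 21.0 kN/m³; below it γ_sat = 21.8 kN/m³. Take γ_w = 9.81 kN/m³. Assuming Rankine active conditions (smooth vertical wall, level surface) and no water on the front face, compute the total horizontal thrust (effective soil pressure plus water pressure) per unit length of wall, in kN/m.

69.1 kN/m

K_a = tan²(45° − φ/2) = 0.2421.
γ' = 21.8 − 9.81 = 11.99 kN/m³. Depth below WT = 3.0 m.
σ'_h at WT = K_a γ d_w = 3.559 kPa; at base = 3.559 + K_a γ' × 3.0 = 12.27 kPa.
P₁ (0–0.7 m) = ½×3.559×0.7 = 1.246. P₂ (0.7–3.7 m) = ½(3.559+12.27)×3.0 = 23.74.
P_w = ½ γ_w h₂² = 0.5×9.81×3.0² = 44.14. Total = 1.246+23.74+44.14 = 69.13 kN/m.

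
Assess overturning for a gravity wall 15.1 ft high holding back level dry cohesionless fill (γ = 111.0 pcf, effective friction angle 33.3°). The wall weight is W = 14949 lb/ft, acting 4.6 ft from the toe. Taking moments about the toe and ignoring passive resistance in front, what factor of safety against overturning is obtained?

3.71

K_a = tan²(45° − 33.3°/2) = 0.2911.
P_a = ½K_aγH² = 0.5×0.2911×111.0×15.1² = 3684 lb/ft, acting at H/3 = 5.033 ft above the base.
Overturning moment M_o = P_a × H/3 = 3684 × 5.033 = 18540.
Resisting moment M_r = W × 4.6 = 14949 × 4.6 = 68770.
FS_overturning = M_r/M_o = 68770/18540 = 3.708.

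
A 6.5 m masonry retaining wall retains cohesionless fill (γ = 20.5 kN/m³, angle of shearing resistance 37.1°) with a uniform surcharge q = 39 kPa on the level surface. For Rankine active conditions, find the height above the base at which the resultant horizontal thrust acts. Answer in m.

K_a = 0.2475.
Triangular part P₁ = ½K_aγH² = 107.2 at H/3 = 2.167 m; rectangular part P₂ = K_a q H = 62.74 at H/2 = 3.250 m.
ȳ = (P₁·2.167 + P₂·3.250)/(P₁+P₂) = 2.567 m.

2.57 m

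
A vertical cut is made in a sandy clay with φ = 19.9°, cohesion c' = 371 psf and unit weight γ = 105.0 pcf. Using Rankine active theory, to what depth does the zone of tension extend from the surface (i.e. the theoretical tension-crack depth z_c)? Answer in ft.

K_a = tan²(45° − 19.9°/2) = 0.4921; √K_a = 0.7015.
The active pressure is zero where K_a γ z = 2c√K_a, so z_c = 2c/(γ√K_a) = 2×371/(105.0×0.7015) = 10.07 ft.

10.1 ft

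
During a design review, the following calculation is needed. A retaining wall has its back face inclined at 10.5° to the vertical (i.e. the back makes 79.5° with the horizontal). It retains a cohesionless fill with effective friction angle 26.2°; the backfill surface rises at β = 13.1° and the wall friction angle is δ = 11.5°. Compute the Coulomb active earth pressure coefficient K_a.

0.538

K_a = sin²(α+φ) / [sin²α · sin(α−δ) · (1 + √{sin(φ+δ)sin(φ−β) / (sin(α−δ)sin(α+β))})²].
With α = 79.5°, φ = 26.2°, δ = 11.5°, β = 13.1°: K_a = 0.5376.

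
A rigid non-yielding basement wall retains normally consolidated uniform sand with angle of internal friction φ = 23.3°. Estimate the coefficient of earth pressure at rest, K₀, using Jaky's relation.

0.604

K₀ = 1 − sin φ' = 1 − sin 23.3° = 0.6045.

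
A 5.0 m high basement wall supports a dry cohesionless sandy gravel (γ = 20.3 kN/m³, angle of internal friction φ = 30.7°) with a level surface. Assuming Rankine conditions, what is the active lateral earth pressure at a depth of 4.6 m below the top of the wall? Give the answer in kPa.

K_a = (1 − sin φ)/(1 + sin φ) = 0.3240.
σ_h = K_a γ z = 0.3240 × 20.3 × 4.6 = 30.26 kPa.

30.3 kPa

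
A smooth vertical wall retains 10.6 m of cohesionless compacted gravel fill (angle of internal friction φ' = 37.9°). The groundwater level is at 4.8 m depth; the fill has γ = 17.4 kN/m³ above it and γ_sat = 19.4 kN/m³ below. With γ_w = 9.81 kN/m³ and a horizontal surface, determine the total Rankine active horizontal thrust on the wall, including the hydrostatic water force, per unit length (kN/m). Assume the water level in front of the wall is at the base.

367 kN/m

K_a = tan²(45° − φ/2) = 0.2389.
γ' = 19.4 − 9.81 = 9.590 kN/m³. Depth below WT = 5.8 m.
σ'_h at WT = K_a γ d_w = 19.96 kPa; at base = 19.96 + K_a γ' × 5.8 = 33.25 kPa.
P₁ (0–4.8 m) = ½×19.96×4.8 = 47.89. P₂ (4.8–10.6 m) = ½(19.96+33.25)×5.8 = 154.3.
P_w = ½ γ_w h₂² = 0.5×9.81×5.8² = 165.0. Total = 47.89+154.3+165.0 = 367.2 kN/m.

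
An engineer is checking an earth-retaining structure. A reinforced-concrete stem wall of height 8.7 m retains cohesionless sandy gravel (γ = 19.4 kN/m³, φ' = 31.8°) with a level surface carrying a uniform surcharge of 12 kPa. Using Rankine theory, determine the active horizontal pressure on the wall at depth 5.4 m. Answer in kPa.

36.2 kPa

K_a = (1 − sin φ)/(1 + sin φ) = 0.3098.
σ_v = γz + q = 19.4 × 5.4 + 12 = 116.8 kPa.
σ_h = K_a σ_v = 0.3098 × 116.8 = 36.17 kPa.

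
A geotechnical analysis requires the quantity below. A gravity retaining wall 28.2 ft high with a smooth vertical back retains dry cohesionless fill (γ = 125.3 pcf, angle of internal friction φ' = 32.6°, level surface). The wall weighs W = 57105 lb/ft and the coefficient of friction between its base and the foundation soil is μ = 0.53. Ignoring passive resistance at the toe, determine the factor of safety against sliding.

2.03

K_a = tan²(45° − 32.6°/2) = 0.2997.
P_a = ½K_aγH² = 0.5×0.2997×125.3×28.2² = 14930 lb/ft, acting at H/3 = 9.400 ft above the base.
FS_sliding = μW / P_a = 0.53×57105 / 14930 = 2.027.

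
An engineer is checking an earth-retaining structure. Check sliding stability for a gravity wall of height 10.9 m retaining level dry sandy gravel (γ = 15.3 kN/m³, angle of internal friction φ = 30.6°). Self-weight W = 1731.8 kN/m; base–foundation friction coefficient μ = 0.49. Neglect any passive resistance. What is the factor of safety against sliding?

K_a = tan²(45° − 30.6°/2) = 0.3253.
P_a = ½K_aγH² = 0.5×0.3253×15.3×10.9² = 295.7 kN/m, acting at H/3 = 3.633 m above the base.
FS_sliding = μW / P_a = 0.49×1731.8 / 295.7 = 2.870.

2.87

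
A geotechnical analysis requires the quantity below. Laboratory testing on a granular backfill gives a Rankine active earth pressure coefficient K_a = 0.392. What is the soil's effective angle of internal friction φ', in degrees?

K_a = tan²(45° − φ/2) ⇒ 45° − φ/2 = arctan(√0.392) = 32.05°.
φ = 2(45° − 32.05°) = 25.90°.

25.9°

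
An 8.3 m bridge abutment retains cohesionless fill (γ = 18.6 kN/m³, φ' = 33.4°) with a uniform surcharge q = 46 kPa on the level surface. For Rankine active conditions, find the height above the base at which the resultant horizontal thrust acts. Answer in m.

K_a = 0.2899.
Triangular part P₁ = ½K_aγH² = 185.7 at H/3 = 2.767 m; rectangular part P₂ = K_a q H = 110.7 at H/2 = 4.150 m.
ȳ = (P₁·2.767 + P₂·4.150)/(P₁+P₂) = 3.283 m.

3.28 m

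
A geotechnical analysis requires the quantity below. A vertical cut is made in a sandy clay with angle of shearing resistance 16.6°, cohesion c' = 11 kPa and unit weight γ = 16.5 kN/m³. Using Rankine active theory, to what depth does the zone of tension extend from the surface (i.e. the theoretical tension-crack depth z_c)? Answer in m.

K_a = tan²(45° − 16.6°/2) = 0.5556; √K_a = 0.7454.
The active pressure is zero where K_a γ z = 2c√K_a, so z_c = 2c/(γ√K_a) = 2×11/(16.5×0.7454) = 1.789 m.

1.79 m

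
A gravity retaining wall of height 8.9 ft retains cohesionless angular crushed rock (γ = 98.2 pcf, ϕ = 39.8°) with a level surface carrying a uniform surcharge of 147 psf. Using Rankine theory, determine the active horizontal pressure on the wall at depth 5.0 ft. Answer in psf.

140 psf

K_a = (1 − sin φ)/(1 + sin φ) = 0.2194.
σ_v = γz + q = 98.2 × 5.0 + 147 = 638.0 psf.
σ_h = K_a σ_v = 0.2194 × 638.0 = 140.0 psf.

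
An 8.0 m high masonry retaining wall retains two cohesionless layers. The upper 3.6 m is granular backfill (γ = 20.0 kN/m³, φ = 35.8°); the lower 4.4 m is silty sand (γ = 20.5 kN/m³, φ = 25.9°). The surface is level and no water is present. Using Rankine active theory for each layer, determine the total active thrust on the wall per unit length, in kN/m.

K_a1 = tan²(45°−35.8°/2) = 0.2619; K_a2 = tan²(45°−25.9°/2) = 0.3920.
Layer 1: σ at base = K_a1 γ₁ h₁ = 18.85 kPa; P₁ = ½×18.85×3.6 = 33.94.
Layer 2: σ_v at top = γ₁h₁ = 72.00; σ_h top = K_a2×72.00 = 28.22; σ_h base = K_a2×(72.00+20.5×4.4) = 63.58.
P₂ = ½(28.22+63.58)×4.4 = 202.0. Total P_a = 33.94+202.0 = 235.9 kN/m.

236 kN/m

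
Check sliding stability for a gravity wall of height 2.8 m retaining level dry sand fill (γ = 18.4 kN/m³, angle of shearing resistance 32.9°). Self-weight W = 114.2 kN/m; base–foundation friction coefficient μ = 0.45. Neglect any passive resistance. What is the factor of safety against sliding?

2.41

K_a = tan²(45° − 32.9°/2) = 0.2960.
P_a = ½K_aγH² = 0.5×0.2960×18.4×2.8² = 21.35 kN/m, acting at H/3 = 0.9333 m above the base.
FS_sliding = μW / P_a = 0.45×114.2 / 21.35 = 2.407.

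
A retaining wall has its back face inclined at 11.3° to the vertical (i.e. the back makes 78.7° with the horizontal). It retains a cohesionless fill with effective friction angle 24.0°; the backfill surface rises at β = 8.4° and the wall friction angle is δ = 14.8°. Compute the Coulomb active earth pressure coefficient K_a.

K_a = sin²(α+φ) / [sin²α · sin(α−δ) · (1 + √{sin(φ+δ)sin(φ−β) / (sin(α−δ)sin(α+β))})²].
With α = 78.7°, φ = 24.0°, δ = 14.8°, β = 8.4°: K_a = 0.5363.

0.536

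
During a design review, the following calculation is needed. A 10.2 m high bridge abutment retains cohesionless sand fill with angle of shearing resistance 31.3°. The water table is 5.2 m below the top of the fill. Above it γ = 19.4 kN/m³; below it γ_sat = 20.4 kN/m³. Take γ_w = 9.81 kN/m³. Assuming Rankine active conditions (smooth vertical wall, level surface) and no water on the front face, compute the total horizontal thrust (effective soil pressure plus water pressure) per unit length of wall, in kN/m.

K_a = tan²(45° − φ/2) = 0.3162.
γ' = 20.4 − 9.81 = 10.59 kN/m³. Depth below WT = 5.0 m.
σ'_h at WT = K_a γ d_w = 31.90 kPa; at base = 31.90 + K_a γ' × 5.0 = 48.64 kPa.
P₁ (0–5.2 m) = ½×31.90×5.2 = 82.94. P₂ (5.2–10.2 m) = ½(31.90+48.64)×5.0 = 201.4.
P_w = ½ γ_w h₂² = 0.5×9.81×5.0² = 122.6. Total = 82.94+201.4+122.6 = 406.9 kN/m.

407 kN/m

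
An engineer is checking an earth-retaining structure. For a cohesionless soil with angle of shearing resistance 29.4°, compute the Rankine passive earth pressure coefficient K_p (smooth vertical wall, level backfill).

2.93

K_p = (1 + sin φ)/(1 − sin φ) = tan²(45° + 29.4°/2) = 2.929.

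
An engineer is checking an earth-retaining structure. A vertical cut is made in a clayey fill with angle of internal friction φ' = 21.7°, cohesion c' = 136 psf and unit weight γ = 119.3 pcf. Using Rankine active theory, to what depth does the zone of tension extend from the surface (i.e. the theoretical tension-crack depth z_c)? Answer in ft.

K_a = tan²(45° − 21.7°/2) = 0.4601; √K_a = 0.6783.
The active pressure is zero where K_a γ z = 2c√K_a, so z_c = 2c/(γ√K_a) = 2×136/(119.3×0.6783) = 3.361 ft.

3.36 ft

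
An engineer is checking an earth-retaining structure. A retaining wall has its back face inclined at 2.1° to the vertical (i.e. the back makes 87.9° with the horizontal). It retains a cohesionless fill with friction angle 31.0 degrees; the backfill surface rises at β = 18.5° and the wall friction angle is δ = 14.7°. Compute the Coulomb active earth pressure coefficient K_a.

0.403

K_a = sin²(α+φ) / [sin²α · sin(α−δ) · (1 + √{sin(φ+δ)sin(φ−β) / (sin(α−δ)sin(α+β))})²].
With α = 87.9°, φ = 31.0°, δ = 14.7°, β = 18.5°: K_a = 0.4028.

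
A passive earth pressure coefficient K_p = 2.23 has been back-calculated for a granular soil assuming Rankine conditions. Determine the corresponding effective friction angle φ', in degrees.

22.4°

K_p = (1+sin φ)/(1−sin φ) ⇒ sin φ = (K_p − 1)/(K_p + 1) = 0.3808.
φ = arcsin(0.3808) = 22.38°.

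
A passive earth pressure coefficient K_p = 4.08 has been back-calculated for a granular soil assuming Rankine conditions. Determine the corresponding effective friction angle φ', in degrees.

37.3°

K_p = (1+sin φ)/(1−sin φ) ⇒ sin φ = (K_p − 1)/(K_p + 1) = 0.6063.
φ = arcsin(0.6063) = 37.32°.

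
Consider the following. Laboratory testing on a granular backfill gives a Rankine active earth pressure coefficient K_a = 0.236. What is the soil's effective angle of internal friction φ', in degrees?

K_a = tan²(45° − φ/2) ⇒ 45° − φ/2 = arctan(√0.236) = 25.91°.
φ = 2(45° − 25.91°) = 38.18°.

38.2°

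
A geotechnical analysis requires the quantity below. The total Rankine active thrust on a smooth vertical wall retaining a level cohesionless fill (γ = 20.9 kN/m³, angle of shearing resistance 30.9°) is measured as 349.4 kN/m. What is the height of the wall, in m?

K_a = 0.3214. P_a = ½ K_a γ H² ⇒ H = √(2P_a/(K_a γ)).
H = √(2×349.4/(0.3214×20.9)) = 10.20 m.

10.2 m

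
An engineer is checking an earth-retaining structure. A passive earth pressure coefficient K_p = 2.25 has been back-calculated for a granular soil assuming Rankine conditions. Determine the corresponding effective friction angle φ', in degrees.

22.6°

K_p = (1+sin φ)/(1−sin φ) ⇒ sin φ = (K_p − 1)/(K_p + 1) = 0.3846.
φ = arcsin(0.3846) = 22.62°.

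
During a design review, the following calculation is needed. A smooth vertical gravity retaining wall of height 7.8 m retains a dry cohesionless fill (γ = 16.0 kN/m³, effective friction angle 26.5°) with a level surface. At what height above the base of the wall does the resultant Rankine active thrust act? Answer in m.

2.60 m

K_a = 0.3829.
The pressure distribution is triangular, so the resultant acts at H/3 above the base = 7.8/3 = 2.600 m.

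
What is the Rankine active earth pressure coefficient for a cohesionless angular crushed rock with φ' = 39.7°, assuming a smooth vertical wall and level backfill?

K_a = tan²(45° − φ/2) = tan²(25.15°) = 0.2204.

0.220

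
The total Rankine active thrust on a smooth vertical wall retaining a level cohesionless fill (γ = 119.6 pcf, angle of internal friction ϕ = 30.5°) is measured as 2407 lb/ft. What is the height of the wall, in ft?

K_a = 0.3267. P_a = ½ K_a γ H² ⇒ H = √(2P_a/(K_a γ)).
H = √(2×2407/(0.3267×119.6)) = 11.10 ft.

11.1 ft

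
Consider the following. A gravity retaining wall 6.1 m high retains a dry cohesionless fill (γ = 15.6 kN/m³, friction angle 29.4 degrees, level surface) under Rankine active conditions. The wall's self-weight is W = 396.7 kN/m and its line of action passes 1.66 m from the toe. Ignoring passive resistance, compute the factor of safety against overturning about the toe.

3.27

K_a = tan²(45° − 29.4°/2) = 0.3415.
P_a = ½K_aγH² = 0.5×0.3415×15.6×6.1² = 99.11 kN/m, acting at H/3 = 2.033 m above the base.
Overturning moment M_o = P_a × H/3 = 99.11 × 2.033 = 201.5.
Resisting moment M_r = W × 1.66 = 396.7 × 1.66 = 658.5.
FS_overturning = M_r/M_o = 658.5/201.5 = 3.268.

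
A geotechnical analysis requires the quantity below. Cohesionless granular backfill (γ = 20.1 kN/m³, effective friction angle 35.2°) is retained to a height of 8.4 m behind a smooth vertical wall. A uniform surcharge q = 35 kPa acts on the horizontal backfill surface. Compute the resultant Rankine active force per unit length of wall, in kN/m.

270 kN/m

K_a = tan²(45° − φ/2) = 0.2687.
Soil triangle: ½ K_a γ H² = 0.5×0.2687×20.1×8.4² = 190.5 kN/m.
Surcharge rectangle: K_a q H = 0.2687×35×8.4 = 78.99 kN/m.
Total = 190.5 + 78.99 = 269.5 kN/m.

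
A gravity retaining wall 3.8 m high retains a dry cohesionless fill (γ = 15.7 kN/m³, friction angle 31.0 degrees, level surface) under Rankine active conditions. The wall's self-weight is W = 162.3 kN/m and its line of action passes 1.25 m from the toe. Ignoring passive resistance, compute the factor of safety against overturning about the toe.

4.41

K_a = tan²(45° − 31.0°/2) = 0.3201.
P_a = ½K_aγH² = 0.5×0.3201×15.7×3.8² = 36.28 kN/m, acting at H/3 = 1.267 m above the base.
Overturning moment M_o = P_a × H/3 = 36.28 × 1.267 = 45.96.
Resisting moment M_r = W × 1.25 = 162.3 × 1.25 = 202.9.
FS_overturning = M_r/M_o = 202.9/45.96 = 4.414.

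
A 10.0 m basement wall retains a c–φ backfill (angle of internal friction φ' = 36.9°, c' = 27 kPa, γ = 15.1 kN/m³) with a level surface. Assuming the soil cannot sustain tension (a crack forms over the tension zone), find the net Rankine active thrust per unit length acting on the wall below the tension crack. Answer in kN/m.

K_a = 0.2497; √K_a = 0.4997.
Tension-crack depth z_c = 2c/(γ√K_a) = 2×27/(15.1×0.4997) = 7.157 m.
σ_a at base = K_a γ H − 2c√K_a = 0.2497×15.1×10.0 − 2×27×0.4997 = 10.72 kPa.
P_a = ½ × 10.72 × (H − z_c) = 0.5×10.72×2.843 = 15.24 kN/m.

15.2 kN/m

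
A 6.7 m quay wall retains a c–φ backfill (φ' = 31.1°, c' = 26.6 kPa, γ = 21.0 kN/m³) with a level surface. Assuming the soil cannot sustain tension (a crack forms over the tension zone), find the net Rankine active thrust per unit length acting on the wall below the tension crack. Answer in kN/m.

K_a = 0.3188; √K_a = 0.5646.
Tension-crack depth z_c = 2c/(γ√K_a) = 2×26.6/(21.0×0.5646) = 4.487 m.
σ_a at base = K_a γ H − 2c√K_a = 0.3188×21.0×6.7 − 2×26.6×0.5646 = 14.82 kPa.
P_a = ½ × 14.82 × (H − z_c) = 0.5×14.82×2.213 = 16.40 kN/m.

16.4 kN/m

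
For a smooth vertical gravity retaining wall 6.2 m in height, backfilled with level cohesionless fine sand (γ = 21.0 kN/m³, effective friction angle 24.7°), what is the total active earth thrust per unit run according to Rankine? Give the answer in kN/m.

166 kN/m

K_a = tan²(45° − φ/2) = 0.4106.
P_a = ½ K_a γ H² = 0.5 × 0.4106 × 21.0 × 6.2² = 165.7 kN/m.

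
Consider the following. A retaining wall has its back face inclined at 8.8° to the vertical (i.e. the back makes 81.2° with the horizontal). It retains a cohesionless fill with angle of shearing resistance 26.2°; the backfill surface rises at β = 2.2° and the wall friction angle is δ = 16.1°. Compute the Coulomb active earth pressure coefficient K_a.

0.427

K_a = sin²(α+φ) / [sin²α · sin(α−δ) · (1 + √{sin(φ+δ)sin(φ−β) / (sin(α−δ)sin(α+β))})²].
With α = 81.2°, φ = 26.2°, δ = 16.1°, β = 2.2°: K_a = 0.4272.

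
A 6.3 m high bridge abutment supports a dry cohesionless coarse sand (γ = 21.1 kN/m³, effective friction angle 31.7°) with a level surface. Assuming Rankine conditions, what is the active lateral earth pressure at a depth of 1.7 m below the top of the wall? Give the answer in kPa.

K_a = (1 − sin φ)/(1 + sin φ) = 0.3111.
σ_h = K_a γ z = 0.3111 × 21.1 × 1.7 = 11.16 kPa.

11.2 kPa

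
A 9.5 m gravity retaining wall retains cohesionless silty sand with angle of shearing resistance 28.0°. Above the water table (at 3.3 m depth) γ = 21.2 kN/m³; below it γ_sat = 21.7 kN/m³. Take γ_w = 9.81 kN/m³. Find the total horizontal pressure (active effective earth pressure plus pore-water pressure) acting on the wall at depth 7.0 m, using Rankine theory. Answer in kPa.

77.4 kPa

K_a = (1 − sin φ)/(1 + sin φ) = 0.3610.
γ' = 21.7 − 9.81 = 11.89 kN/m³.
Effective vertical stress at 7.0 m: σ'_v = 21.2×3.3 + 11.89×3.70 = 114.0 kPa.
σ'_h = K_a σ'_v = 0.3610 × 114.0 = 41.14 kPa; u = γ_w × 3.70 = 36.30 kPa.
Total σ_h = 41.14 + 36.30 = 77.44 kPa.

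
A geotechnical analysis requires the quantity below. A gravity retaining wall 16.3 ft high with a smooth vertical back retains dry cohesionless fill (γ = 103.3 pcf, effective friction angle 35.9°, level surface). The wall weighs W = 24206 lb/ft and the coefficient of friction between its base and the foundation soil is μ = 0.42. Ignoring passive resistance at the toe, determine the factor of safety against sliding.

K_a = tan²(45° − 35.9°/2) = 0.2607.
P_a = ½K_aγH² = 0.5×0.2607×103.3×16.3² = 3578 lb/ft, acting at H/3 = 5.433 ft above the base.
FS_sliding = μW / P_a = 0.42×24206 / 3578 = 2.841.

2.84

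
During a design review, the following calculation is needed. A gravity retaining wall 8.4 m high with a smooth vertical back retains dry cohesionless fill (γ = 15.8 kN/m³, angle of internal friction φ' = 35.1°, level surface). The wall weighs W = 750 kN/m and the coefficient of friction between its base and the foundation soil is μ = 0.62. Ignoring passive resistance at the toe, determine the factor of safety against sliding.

3.09

K_a = tan²(45° − 35.1°/2) = 0.2698.
P_a = ½K_aγH² = 0.5×0.2698×15.8×8.4² = 150.4 kN/m, acting at H/3 = 2.800 m above the base.
FS_sliding = μW / P_a = 0.62×750 / 150.4 = 3.091.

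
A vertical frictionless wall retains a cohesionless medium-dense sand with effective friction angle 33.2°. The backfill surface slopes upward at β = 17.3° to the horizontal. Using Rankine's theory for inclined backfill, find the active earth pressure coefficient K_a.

0.334

K_a = cos β · (cos β − √(cos²β − cos²φ)) / (cos β + √(cos²β − cos²φ)).
cos β = 0.9548, cos φ = 0.8368, √(cos²β − cos²φ) = 0.4598.
K_a = 0.9548 × (0.9548 − 0.4598)/(0.9548 + 0.4598) = 0.3341.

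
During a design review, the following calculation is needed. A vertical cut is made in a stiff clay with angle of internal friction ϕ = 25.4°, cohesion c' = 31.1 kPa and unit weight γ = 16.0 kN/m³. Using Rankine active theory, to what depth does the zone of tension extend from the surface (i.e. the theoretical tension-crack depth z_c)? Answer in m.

K_a = tan²(45° − 25.4°/2) = 0.3996; √K_a = 0.6322.
The active pressure is zero where K_a γ z = 2c√K_a, so z_c = 2c/(γ√K_a) = 2×31.1/(16.0×0.6322) = 6.149 m.

6.15 m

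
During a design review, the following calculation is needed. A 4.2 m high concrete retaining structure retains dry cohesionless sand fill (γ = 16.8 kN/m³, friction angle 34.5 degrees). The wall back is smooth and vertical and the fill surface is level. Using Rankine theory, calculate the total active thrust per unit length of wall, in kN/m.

K_a = tan²(45° − φ/2) = 0.2768.
P_a = ½ K_a γ H² = 0.5 × 0.2768 × 16.8 × 4.2² = 41.02 kN/m.

41.0 kN/m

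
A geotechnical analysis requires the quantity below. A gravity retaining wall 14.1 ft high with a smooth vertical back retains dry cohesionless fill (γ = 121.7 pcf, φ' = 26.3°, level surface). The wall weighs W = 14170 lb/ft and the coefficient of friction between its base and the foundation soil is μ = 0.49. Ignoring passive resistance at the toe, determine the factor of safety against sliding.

K_a = tan²(45° − 26.3°/2) = 0.3859.
P_a = ½K_aγH² = 0.5×0.3859×121.7×14.1² = 4669 lb/ft, acting at H/3 = 4.700 ft above the base.
FS_sliding = μW / P_a = 0.49×14170 / 4669 = 1.487.

1.49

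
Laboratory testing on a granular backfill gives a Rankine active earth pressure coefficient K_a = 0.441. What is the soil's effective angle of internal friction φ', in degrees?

K_a = tan²(45° − φ/2) ⇒ 45° − φ/2 = arctan(√0.441) = 33.59°.
φ = 2(45° − 33.59°) = 22.83°.

22.8°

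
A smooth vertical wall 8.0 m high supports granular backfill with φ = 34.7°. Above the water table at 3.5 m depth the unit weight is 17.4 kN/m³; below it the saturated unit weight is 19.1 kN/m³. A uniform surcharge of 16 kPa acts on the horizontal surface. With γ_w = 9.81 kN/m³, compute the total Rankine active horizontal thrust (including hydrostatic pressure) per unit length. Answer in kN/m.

265 kN/m

K_a = tan²(45° − φ/2) = 0.2745.
γ' = 19.1 − 9.81 = 9.290 kN/m³. h₂ = H − d_w = 4.5 m.
σ'_h: at surface K_a·q = 4.392; at WT K_a(q+γd_w) = 21.11; at base K_a(q+γd_w+γ'h₂) = 32.58 kPa.
P₁ = ½(4.392+21.11)×3.5 = 44.62; P₂ = ½(21.11+32.58)×4.5 = 120.8; P_w = ½γ_w h₂² = 99.33.
Total = 44.62+120.8+99.33 = 264.7 kN/m.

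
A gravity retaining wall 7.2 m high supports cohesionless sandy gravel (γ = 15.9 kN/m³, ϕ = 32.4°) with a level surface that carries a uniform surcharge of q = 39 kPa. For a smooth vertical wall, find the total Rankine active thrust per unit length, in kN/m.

209 kN/m

K_a = tan²(45° − φ/2) = 0.3022.
Soil triangle: ½ K_a γ H² = 0.5×0.3022×15.9×7.2² = 124.6 kN/m.
Surcharge rectangle: K_a q H = 0.3022×39×7.2 = 84.87 kN/m.
Total = 124.6 + 84.87 = 209.4 kN/m.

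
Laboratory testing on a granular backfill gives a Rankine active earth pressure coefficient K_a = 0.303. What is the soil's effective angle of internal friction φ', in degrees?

32.3°

K_a = tan²(45° − φ/2) ⇒ 45° − φ/2 = arctan(√0.303) = 28.83°.
φ = 2(45° − 28.83°) = 32.34°.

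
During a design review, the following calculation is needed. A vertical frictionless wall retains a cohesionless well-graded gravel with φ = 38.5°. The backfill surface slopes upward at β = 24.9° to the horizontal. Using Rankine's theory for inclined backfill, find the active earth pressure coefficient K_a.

K_a = cos β · (cos β − √(cos²β − cos²φ)) / (cos β + √(cos²β − cos²φ)).
cos β = 0.9070, cos φ = 0.7826, √(cos²β − cos²φ) = 0.4585.
K_a = 0.9070 × (0.9070 − 0.4585)/(0.9070 + 0.4585) = 0.2979.

0.298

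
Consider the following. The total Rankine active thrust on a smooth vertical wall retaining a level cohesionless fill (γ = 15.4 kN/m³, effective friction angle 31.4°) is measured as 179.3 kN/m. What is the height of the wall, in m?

K_a = 0.3149. P_a = ½ K_a γ H² ⇒ H = √(2P_a/(K_a γ)).
H = √(2×179.3/(0.3149×15.4)) = 8.599 m.

8.60 m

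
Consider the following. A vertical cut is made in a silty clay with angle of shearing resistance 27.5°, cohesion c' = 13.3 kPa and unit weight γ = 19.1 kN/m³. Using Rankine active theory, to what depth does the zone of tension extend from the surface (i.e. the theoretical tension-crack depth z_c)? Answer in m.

2.30 m

K_a = tan²(45° − 27.5°/2) = 0.3682; √K_a = 0.6068.
The active pressure is zero where K_a γ z = 2c√K_a, so z_c = 2c/(γ√K_a) = 2×13.3/(19.1×0.6068) = 2.295 m.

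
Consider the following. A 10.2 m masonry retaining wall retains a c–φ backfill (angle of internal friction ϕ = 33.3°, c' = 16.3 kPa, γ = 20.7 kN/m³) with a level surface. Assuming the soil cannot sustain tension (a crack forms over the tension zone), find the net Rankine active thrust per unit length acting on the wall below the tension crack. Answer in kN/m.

160 kN/m

K_a = 0.2911; √K_a = 0.5396.
Tension-crack depth z_c = 2c/(γ√K_a) = 2×16.3/(20.7×0.5396) = 2.919 m.
σ_a at base = K_a γ H − 2c√K_a = 0.2911×20.7×10.2 − 2×16.3×0.5396 = 43.88 kPa.
P_a = ½ × 43.88 × (H − z_c) = 0.5×43.88×7.281 = 159.8 kN/m.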